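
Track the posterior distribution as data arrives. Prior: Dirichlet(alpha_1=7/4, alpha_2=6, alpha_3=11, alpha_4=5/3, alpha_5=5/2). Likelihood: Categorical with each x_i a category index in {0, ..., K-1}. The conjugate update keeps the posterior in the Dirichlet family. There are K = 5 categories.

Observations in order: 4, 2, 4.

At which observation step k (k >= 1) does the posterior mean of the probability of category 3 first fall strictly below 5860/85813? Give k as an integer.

k = 2

obs 1: x=4 → posterior Dirichlet(7/4, 6, 11, 5/3, 7/2)
obs 2: x=2 → posterior Dirichlet(7/4, 6, 12, 5/3, 7/2)
obs 3: x=4 → posterior Dirichlet(7/4, 6, 12, 5/3, 9/2)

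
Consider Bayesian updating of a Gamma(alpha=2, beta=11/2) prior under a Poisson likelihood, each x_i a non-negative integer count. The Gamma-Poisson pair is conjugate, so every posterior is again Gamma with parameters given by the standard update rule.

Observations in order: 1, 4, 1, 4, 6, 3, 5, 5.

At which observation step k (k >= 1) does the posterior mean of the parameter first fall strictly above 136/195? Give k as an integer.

obs 1: x=1 → posterior Gamma(3, 13/2)
obs 2: x=4 → posterior Gamma(7, 15/2)
obs 3: x=1 → posterior Gamma(8, 17/2)
obs 4: x=4 → posterior Gamma(12, 19/2)
obs 5: x=6 → posterior Gamma(18, 21/2)
obs 6: x=3 → posterior Gamma(21, 23/2)
obs 7: x=5 → posterior Gamma(26, 25/2)
obs 8: x=5 → posterior Gamma(31, 27/2)

k = 2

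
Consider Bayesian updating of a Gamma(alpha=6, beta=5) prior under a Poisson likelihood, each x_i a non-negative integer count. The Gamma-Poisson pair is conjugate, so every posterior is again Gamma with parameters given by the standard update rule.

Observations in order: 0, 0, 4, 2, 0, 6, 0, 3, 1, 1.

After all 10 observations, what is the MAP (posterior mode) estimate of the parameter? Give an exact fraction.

obs 1: x=0 → posterior Gamma(6, 6)
obs 2: x=0 → posterior Gamma(6, 7)
obs 3: x=4 → posterior Gamma(10, 8)
obs 4: x=2 → posterior Gamma(12, 9)
obs 5: x=0 → posterior Gamma(12, 10)
obs 6: x=6 → posterior Gamma(18, 11)
obs 7: x=0 → posterior Gamma(18, 12)
obs 8: x=3 → posterior Gamma(21, 13)
obs 9: x=1 → posterior Gamma(22, 14)
obs 10: x=1 → posterior Gamma(23, 15)

22/15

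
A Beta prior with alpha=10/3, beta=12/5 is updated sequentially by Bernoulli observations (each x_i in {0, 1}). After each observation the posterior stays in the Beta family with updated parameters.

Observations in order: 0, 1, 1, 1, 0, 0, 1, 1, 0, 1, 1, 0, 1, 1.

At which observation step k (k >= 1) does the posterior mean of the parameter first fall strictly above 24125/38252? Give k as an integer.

obs 1: x=0 → posterior Beta(10/3, 17/5)
obs 2: x=1 → posterior Beta(13/3, 17/5)
obs 3: x=1 → posterior Beta(16/3, 17/5)
obs 4: x=1 → posterior Beta(19/3, 17/5)
obs 5: x=0 → posterior Beta(19/3, 22/5)
obs 6: x=0 → posterior Beta(19/3, 27/5)
obs 7: x=1 → posterior Beta(22/3, 27/5)
obs 8: x=1 → posterior Beta(25/3, 27/5)
obs 9: x=0 → posterior Beta(25/3, 32/5)
obs 10: x=1 → posterior Beta(28/3, 32/5)
obs 11: x=1 → posterior Beta(31/3, 32/5)
obs 12: x=0 → posterior Beta(31/3, 37/5)
obs 13: x=1 → posterior Beta(34/3, 37/5)
obs 14: x=1 → posterior Beta(37/3, 37/5)

k = 4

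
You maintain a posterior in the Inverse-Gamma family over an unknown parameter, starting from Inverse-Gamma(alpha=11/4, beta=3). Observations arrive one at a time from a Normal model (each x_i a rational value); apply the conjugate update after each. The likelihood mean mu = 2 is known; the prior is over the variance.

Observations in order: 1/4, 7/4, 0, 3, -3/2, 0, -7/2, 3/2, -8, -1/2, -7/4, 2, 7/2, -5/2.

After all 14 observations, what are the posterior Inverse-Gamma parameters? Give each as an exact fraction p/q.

alpha=39/4, beta=3259/32

obs 1: x=1/4 → posterior Inverse-Gamma(13/4, 145/32)
obs 2: x=7/4 → posterior Inverse-Gamma(15/4, 73/16)
obs 3: x=0 → posterior Inverse-Gamma(17/4, 105/16)
obs 4: x=3 → posterior Inverse-Gamma(19/4, 113/16)
obs 5: x=-3/2 → posterior Inverse-Gamma(21/4, 211/16)
obs 6: x=0 → posterior Inverse-Gamma(23/4, 243/16)
obs 7: x=-7/2 → posterior Inverse-Gamma(25/4, 485/16)
obs 8: x=3/2 → posterior Inverse-Gamma(27/4, 487/16)
obs 9: x=-8 → posterior Inverse-Gamma(29/4, 1287/16)
obs 10: x=-1/2 → posterior Inverse-Gamma(31/4, 1337/16)
obs 11: x=-7/4 → posterior Inverse-Gamma(33/4, 2899/32)
obs 12: x=2 → posterior Inverse-Gamma(35/4, 2899/32)
obs 13: x=7/2 → posterior Inverse-Gamma(37/4, 2935/32)
obs 14: x=-5/2 → posterior Inverse-Gamma(39/4, 3259/32)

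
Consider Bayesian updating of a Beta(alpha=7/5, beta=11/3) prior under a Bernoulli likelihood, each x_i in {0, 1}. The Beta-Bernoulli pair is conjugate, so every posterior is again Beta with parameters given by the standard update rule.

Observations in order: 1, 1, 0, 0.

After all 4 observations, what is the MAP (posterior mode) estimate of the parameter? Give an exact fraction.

18/53

obs 1: x=1 → posterior Beta(12/5, 11/3)
obs 2: x=1 → posterior Beta(17/5, 11/3)
obs 3: x=0 → posterior Beta(17/5, 14/3)
obs 4: x=0 → posterior Beta(17/5, 17/3)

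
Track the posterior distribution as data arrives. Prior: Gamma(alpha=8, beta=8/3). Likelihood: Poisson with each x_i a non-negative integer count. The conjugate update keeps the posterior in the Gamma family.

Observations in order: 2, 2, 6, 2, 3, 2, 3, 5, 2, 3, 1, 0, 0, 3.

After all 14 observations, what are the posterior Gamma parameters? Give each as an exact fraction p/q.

alpha=42, beta=50/3

obs 1: x=2 → posterior Gamma(10, 11/3)
obs 2: x=2 → posterior Gamma(12, 14/3)
obs 3: x=6 → posterior Gamma(18, 17/3)
obs 4: x=2 → posterior Gamma(20, 20/3)
obs 5: x=3 → posterior Gamma(23, 23/3)
obs 6: x=2 → posterior Gamma(25, 26/3)
obs 7: x=3 → posterior Gamma(28, 29/3)
obs 8: x=5 → posterior Gamma(33, 32/3)
obs 9: x=2 → posterior Gamma(35, 35/3)
obs 10: x=3 → posterior Gamma(38, 38/3)
obs 11: x=1 → posterior Gamma(39, 41/3)
obs 12: x=0 → posterior Gamma(39, 44/3)
obs 13: x=0 → posterior Gamma(39, 47/3)
obs 14: x=3 → posterior Gamma(42, 50/3)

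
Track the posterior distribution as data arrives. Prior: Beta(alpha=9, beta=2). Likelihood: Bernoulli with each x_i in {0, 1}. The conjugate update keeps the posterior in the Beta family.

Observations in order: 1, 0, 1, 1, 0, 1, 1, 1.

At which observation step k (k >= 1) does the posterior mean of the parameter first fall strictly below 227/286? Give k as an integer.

k = 2

obs 1: x=1 → posterior Beta(10, 2)
obs 2: x=0 → posterior Beta(10, 3)
obs 3: x=1 → posterior Beta(11, 3)
obs 4: x=1 → posterior Beta(12, 3)
obs 5: x=0 → posterior Beta(12, 4)
obs 6: x=1 → posterior Beta(13, 4)
obs 7: x=1 → posterior Beta(14, 4)
obs 8: x=1 → posterior Beta(15, 4)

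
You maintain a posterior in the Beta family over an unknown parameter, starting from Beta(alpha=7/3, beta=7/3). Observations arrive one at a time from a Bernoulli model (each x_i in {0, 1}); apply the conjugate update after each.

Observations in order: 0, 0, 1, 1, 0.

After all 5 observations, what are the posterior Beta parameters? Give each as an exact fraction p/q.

obs 1: x=0 → posterior Beta(7/3, 10/3)
obs 2: x=0 → posterior Beta(7/3, 13/3)
obs 3: x=1 → posterior Beta(10/3, 13/3)
obs 4: x=1 → posterior Beta(13/3, 13/3)
obs 5: x=0 → posterior Beta(13/3, 16/3)

alpha=13/3, beta=16/3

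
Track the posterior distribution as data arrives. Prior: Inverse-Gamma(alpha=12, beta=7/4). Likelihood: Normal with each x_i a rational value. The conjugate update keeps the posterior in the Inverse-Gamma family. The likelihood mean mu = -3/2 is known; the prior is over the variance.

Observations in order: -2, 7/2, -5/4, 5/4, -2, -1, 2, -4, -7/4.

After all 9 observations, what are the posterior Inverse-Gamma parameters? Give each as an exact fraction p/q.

obs 1: x=-2 → posterior Inverse-Gamma(25/2, 15/8)
obs 2: x=7/2 → posterior Inverse-Gamma(13, 115/8)
obs 3: x=-5/4 → posterior Inverse-Gamma(27/2, 461/32)
obs 4: x=5/4 → posterior Inverse-Gamma(14, 291/16)
obs 5: x=-2 → posterior Inverse-Gamma(29/2, 293/16)
obs 6: x=-1 → posterior Inverse-Gamma(15, 295/16)
obs 7: x=2 → posterior Inverse-Gamma(31/2, 393/16)
obs 8: x=-4 → posterior Inverse-Gamma(16, 443/16)
obs 9: x=-7/4 → posterior Inverse-Gamma(33/2, 887/32)

alpha=33/2, beta=887/32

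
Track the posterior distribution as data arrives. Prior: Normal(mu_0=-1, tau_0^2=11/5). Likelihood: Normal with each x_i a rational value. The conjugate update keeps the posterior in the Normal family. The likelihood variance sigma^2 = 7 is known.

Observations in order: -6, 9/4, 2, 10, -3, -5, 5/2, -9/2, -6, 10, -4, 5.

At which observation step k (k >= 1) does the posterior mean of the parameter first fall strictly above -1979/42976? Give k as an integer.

obs 1: x=-6 → posterior Normal(-101/46, 77/46)
obs 2: x=9/4 → posterior Normal(-305/228, 77/57)
obs 3: x=2 → posterior Normal(-217/272, 77/68)
obs 4: x=10 → posterior Normal(223/316, 77/79)
obs 5: x=-3 → posterior Normal(91/360, 77/90)
obs 6: x=-5 → posterior Normal(-129/404, 77/101)
obs 7: x=5/2 → posterior Normal(-19/448, 11/16)
obs 8: x=-9/2 → posterior Normal(-217/492, 77/123)
obs 9: x=-6 → posterior Normal(-481/536, 77/134)
obs 10: x=10 → posterior Normal(-41/580, 77/145)
obs 11: x=-4 → posterior Normal(-217/624, 77/156)
obs 12: x=5 → posterior Normal(3/668, 77/167)

k = 4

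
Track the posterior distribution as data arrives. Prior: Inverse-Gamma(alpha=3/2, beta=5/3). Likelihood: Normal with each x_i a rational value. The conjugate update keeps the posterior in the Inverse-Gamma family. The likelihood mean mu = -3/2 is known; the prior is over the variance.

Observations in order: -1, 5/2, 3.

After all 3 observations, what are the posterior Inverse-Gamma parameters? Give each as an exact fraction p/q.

alpha=3, beta=239/12

obs 1: x=-1 → posterior Inverse-Gamma(2, 43/24)
obs 2: x=5/2 → posterior Inverse-Gamma(5/2, 235/24)
obs 3: x=3 → posterior Inverse-Gamma(3, 239/12)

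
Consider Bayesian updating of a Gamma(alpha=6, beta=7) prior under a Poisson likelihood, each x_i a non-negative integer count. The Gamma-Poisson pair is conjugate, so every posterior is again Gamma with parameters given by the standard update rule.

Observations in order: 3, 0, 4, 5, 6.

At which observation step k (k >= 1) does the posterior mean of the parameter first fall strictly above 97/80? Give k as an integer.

obs 1: x=3 → posterior Gamma(9, 8)
obs 2: x=0 → posterior Gamma(9, 9)
obs 3: x=4 → posterior Gamma(13, 10)
obs 4: x=5 → posterior Gamma(18, 11)
obs 5: x=6 → posterior Gamma(24, 12)

k = 3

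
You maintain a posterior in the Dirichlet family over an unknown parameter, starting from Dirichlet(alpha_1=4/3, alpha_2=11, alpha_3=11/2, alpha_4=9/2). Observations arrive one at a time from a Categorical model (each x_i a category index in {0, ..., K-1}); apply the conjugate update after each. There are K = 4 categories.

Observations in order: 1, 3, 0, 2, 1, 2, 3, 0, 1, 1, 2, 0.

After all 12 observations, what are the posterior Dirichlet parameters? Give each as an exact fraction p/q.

obs 1: x=1 → posterior Dirichlet(4/3, 12, 11/2, 9/2)
obs 2: x=3 → posterior Dirichlet(4/3, 12, 11/2, 11/2)
obs 3: x=0 → posterior Dirichlet(7/3, 12, 11/2, 11/2)
obs 4: x=2 → posterior Dirichlet(7/3, 12, 13/2, 11/2)
obs 5: x=1 → posterior Dirichlet(7/3, 13, 13/2, 11/2)
obs 6: x=2 → posterior Dirichlet(7/3, 13, 15/2, 11/2)
obs 7: x=3 → posterior Dirichlet(7/3, 13, 15/2, 13/2)
obs 8: x=0 → posterior Dirichlet(10/3, 13, 15/2, 13/2)
obs 9: x=1 → posterior Dirichlet(10/3, 14, 15/2, 13/2)
obs 10: x=1 → posterior Dirichlet(10/3, 15, 15/2, 13/2)
obs 11: x=2 → posterior Dirichlet(10/3, 15, 17/2, 13/2)
obs 12: x=0 → posterior Dirichlet(13/3, 15, 17/2, 13/2)

alpha_1=13/3, alpha_2=15, alpha_3=17/2, alpha_4=13/2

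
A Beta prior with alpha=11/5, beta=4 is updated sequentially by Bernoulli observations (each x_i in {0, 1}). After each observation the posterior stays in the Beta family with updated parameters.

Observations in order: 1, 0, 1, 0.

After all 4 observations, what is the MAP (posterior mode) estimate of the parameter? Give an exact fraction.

obs 1: x=1 → posterior Beta(16/5, 4)
obs 2: x=0 → posterior Beta(16/5, 5)
obs 3: x=1 → posterior Beta(21/5, 5)
obs 4: x=0 → posterior Beta(21/5, 6)

16/41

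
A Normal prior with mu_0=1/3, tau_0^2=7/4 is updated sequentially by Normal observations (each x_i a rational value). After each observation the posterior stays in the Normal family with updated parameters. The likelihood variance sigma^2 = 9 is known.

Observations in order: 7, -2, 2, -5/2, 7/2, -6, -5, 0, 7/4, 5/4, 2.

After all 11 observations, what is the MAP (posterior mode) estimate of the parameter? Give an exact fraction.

obs 1: x=7 → posterior Normal(61/43, 63/43)
obs 2: x=-2 → posterior Normal(47/50, 63/50)
obs 3: x=2 → posterior Normal(61/57, 21/19)
obs 4: x=-5/2 → posterior Normal(87/128, 63/64)
obs 5: x=7/2 → posterior Normal(68/71, 63/71)
obs 6: x=-6 → posterior Normal(1/3, 21/26)
obs 7: x=-5 → posterior Normal(-9/85, 63/85)
obs 8: x=0 → posterior Normal(-9/92, 63/92)
obs 9: x=7/4 → posterior Normal(13/396, 7/11)
obs 10: x=5/4 → posterior Normal(6/53, 63/106)
obs 11: x=2 → posterior Normal(26/113, 63/113)

26/113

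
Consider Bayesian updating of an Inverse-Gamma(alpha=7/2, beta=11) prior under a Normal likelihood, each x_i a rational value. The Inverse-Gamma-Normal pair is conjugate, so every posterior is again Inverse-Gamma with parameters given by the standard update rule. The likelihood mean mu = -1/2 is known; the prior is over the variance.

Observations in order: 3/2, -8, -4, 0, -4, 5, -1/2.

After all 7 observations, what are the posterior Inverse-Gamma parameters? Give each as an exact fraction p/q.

obs 1: x=3/2 → posterior Inverse-Gamma(4, 13)
obs 2: x=-8 → posterior Inverse-Gamma(9/2, 329/8)
obs 3: x=-4 → posterior Inverse-Gamma(5, 189/4)
obs 4: x=0 → posterior Inverse-Gamma(11/2, 379/8)
obs 5: x=-4 → posterior Inverse-Gamma(6, 107/2)
obs 6: x=5 → posterior Inverse-Gamma(13/2, 549/8)
obs 7: x=-1/2 → posterior Inverse-Gamma(7, 549/8)

alpha=7, beta=549/8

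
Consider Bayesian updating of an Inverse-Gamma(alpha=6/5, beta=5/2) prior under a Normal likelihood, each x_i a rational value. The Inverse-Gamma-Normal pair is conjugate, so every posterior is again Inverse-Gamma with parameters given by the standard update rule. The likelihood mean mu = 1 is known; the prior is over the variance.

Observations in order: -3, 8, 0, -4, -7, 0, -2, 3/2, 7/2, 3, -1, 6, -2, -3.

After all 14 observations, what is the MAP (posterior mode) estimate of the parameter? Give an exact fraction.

2345/184

obs 1: x=-3 → posterior Inverse-Gamma(17/10, 21/2)
obs 2: x=8 → posterior Inverse-Gamma(11/5, 35)
obs 3: x=0 → posterior Inverse-Gamma(27/10, 71/2)
obs 4: x=-4 → posterior Inverse-Gamma(16/5, 48)
obs 5: x=-7 → posterior Inverse-Gamma(37/10, 80)
obs 6: x=0 → posterior Inverse-Gamma(21/5, 161/2)
obs 7: x=-2 → posterior Inverse-Gamma(47/10, 85)
obs 8: x=3/2 → posterior Inverse-Gamma(26/5, 681/8)
obs 9: x=7/2 → posterior Inverse-Gamma(57/10, 353/4)
obs 10: x=3 → posterior Inverse-Gamma(31/5, 361/4)
obs 11: x=-1 → posterior Inverse-Gamma(67/10, 369/4)
obs 12: x=6 → posterior Inverse-Gamma(36/5, 419/4)
obs 13: x=-2 → posterior Inverse-Gamma(77/10, 437/4)
obs 14: x=-3 → posterior Inverse-Gamma(41/5, 469/4)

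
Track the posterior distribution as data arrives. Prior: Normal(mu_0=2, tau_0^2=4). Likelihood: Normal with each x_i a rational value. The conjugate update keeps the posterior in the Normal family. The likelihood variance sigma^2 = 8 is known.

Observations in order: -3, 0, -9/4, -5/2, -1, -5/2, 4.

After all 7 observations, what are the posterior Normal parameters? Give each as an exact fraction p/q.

obs 1: x=-3 → posterior Normal(1/3, 8/3)
obs 2: x=0 → posterior Normal(1/4, 2)
obs 3: x=-9/4 → posterior Normal(-1/4, 8/5)
obs 4: x=-5/2 → posterior Normal(-5/8, 4/3)
obs 5: x=-1 → posterior Normal(-19/28, 8/7)
obs 6: x=-5/2 → posterior Normal(-29/32, 1)
obs 7: x=4 → posterior Normal(-13/36, 8/9)

mu_0=-13/36, tau_0^2=8/9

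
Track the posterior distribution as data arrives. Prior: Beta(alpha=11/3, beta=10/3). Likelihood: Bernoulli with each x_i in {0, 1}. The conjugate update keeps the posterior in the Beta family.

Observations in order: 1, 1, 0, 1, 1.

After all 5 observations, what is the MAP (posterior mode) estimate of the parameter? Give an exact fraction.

obs 1: x=1 → posterior Beta(14/3, 10/3)
obs 2: x=1 → posterior Beta(17/3, 10/3)
obs 3: x=0 → posterior Beta(17/3, 13/3)
obs 4: x=1 → posterior Beta(20/3, 13/3)
obs 5: x=1 → posterior Beta(23/3, 13/3)

2/3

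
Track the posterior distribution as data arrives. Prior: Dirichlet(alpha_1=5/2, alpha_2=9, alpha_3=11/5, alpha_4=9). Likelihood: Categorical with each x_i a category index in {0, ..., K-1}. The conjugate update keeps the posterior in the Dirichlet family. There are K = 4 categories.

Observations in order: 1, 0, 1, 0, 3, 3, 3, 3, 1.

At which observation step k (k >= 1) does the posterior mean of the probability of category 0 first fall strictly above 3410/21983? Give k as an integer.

obs 1: x=1 → posterior Dirichlet(5/2, 10, 11/5, 9)
obs 2: x=0 → posterior Dirichlet(7/2, 10, 11/5, 9)
obs 3: x=1 → posterior Dirichlet(7/2, 11, 11/5, 9)
obs 4: x=0 → posterior Dirichlet(9/2, 11, 11/5, 9)
obs 5: x=3 → posterior Dirichlet(9/2, 11, 11/5, 10)
obs 6: x=3 → posterior Dirichlet(9/2, 11, 11/5, 11)
obs 7: x=3 → posterior Dirichlet(9/2, 11, 11/5, 12)
obs 8: x=3 → posterior Dirichlet(9/2, 11, 11/5, 13)
obs 9: x=1 → posterior Dirichlet(9/2, 12, 11/5, 13)

k = 4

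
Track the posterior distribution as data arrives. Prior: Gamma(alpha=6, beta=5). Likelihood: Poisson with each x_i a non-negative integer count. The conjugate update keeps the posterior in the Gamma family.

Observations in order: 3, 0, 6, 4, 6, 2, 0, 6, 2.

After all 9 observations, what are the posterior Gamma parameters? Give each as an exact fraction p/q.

alpha=35, beta=14

obs 1: x=3 → posterior Gamma(9, 6)
obs 2: x=0 → posterior Gamma(9, 7)
obs 3: x=6 → posterior Gamma(15, 8)
obs 4: x=4 → posterior Gamma(19, 9)
obs 5: x=6 → posterior Gamma(25, 10)
obs 6: x=2 → posterior Gamma(27, 11)
obs 7: x=0 → posterior Gamma(27, 12)
obs 8: x=6 → posterior Gamma(33, 13)
obs 9: x=2 → posterior Gamma(35, 14)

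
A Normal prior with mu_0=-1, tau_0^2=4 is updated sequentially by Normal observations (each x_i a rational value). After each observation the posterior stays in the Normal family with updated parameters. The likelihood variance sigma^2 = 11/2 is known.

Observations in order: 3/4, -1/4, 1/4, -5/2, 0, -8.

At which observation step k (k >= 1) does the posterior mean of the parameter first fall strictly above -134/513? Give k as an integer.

k = 2

obs 1: x=3/4 → posterior Normal(-5/19, 44/19)
obs 2: x=-1/4 → posterior Normal(-7/27, 44/27)
obs 3: x=1/4 → posterior Normal(-1/7, 44/35)
obs 4: x=-5/2 → posterior Normal(-25/43, 44/43)
obs 5: x=0 → posterior Normal(-25/51, 44/51)
obs 6: x=-8 → posterior Normal(-89/59, 44/59)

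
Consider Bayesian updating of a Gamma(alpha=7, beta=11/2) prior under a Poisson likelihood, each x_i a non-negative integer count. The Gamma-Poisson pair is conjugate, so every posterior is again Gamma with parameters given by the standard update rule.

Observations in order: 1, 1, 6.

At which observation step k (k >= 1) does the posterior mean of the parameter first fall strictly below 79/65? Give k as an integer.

obs 1: x=1 → posterior Gamma(8, 13/2)
obs 2: x=1 → posterior Gamma(9, 15/2)
obs 3: x=6 → posterior Gamma(15, 17/2)

k = 2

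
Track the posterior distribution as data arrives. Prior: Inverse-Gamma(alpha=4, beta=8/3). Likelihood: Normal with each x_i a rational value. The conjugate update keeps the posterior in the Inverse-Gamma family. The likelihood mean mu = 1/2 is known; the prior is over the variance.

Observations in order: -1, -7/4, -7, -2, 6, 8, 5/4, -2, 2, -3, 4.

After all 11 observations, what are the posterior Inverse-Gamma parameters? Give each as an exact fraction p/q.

alpha=19/2, beta=4685/48

obs 1: x=-1 → posterior Inverse-Gamma(9/2, 91/24)
obs 2: x=-7/4 → posterior Inverse-Gamma(5, 607/96)
obs 3: x=-7 → posterior Inverse-Gamma(11/2, 3307/96)
obs 4: x=-2 → posterior Inverse-Gamma(6, 3607/96)
obs 5: x=6 → posterior Inverse-Gamma(13/2, 5059/96)
obs 6: x=8 → posterior Inverse-Gamma(7, 7759/96)
obs 7: x=5/4 → posterior Inverse-Gamma(15/2, 3893/48)
obs 8: x=-2 → posterior Inverse-Gamma(8, 4043/48)
obs 9: x=2 → posterior Inverse-Gamma(17/2, 4097/48)
obs 10: x=-3 → posterior Inverse-Gamma(9, 4391/48)
obs 11: x=4 → posterior Inverse-Gamma(19/2, 4685/48)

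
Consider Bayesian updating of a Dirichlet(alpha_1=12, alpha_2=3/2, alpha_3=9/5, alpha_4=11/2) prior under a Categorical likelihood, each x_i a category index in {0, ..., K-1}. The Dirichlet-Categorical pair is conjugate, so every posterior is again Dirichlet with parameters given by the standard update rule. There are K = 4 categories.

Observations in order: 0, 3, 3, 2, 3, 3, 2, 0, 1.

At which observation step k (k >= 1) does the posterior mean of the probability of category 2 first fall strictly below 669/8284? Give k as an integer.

obs 1: x=0 → posterior Dirichlet(13, 3/2, 9/5, 11/2)
obs 2: x=3 → posterior Dirichlet(13, 3/2, 9/5, 13/2)
obs 3: x=3 → posterior Dirichlet(13, 3/2, 9/5, 15/2)
obs 4: x=2 → posterior Dirichlet(13, 3/2, 14/5, 15/2)
obs 5: x=3 → posterior Dirichlet(13, 3/2, 14/5, 17/2)
obs 6: x=3 → posterior Dirichlet(13, 3/2, 14/5, 19/2)
obs 7: x=2 → posterior Dirichlet(13, 3/2, 19/5, 19/2)
obs 8: x=0 → posterior Dirichlet(14, 3/2, 19/5, 19/2)
obs 9: x=1 → posterior Dirichlet(14, 5/2, 19/5, 19/2)

k = 2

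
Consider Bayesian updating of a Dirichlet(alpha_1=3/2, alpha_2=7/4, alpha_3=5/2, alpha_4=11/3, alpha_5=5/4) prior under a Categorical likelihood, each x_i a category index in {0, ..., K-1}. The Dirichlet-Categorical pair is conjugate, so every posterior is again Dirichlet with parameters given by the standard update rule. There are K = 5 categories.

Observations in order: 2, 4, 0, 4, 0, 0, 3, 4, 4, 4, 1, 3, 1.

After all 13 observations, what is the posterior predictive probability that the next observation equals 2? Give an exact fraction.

21/142

obs 1: x=2 → posterior Dirichlet(3/2, 7/4, 7/2, 11/3, 5/4)
obs 2: x=4 → posterior Dirichlet(3/2, 7/4, 7/2, 11/3, 9/4)
obs 3: x=0 → posterior Dirichlet(5/2, 7/4, 7/2, 11/3, 9/4)
obs 4: x=4 → posterior Dirichlet(5/2, 7/4, 7/2, 11/3, 13/4)
obs 5: x=0 → posterior Dirichlet(7/2, 7/4, 7/2, 11/3, 13/4)
obs 6: x=0 → posterior Dirichlet(9/2, 7/4, 7/2, 11/3, 13/4)
obs 7: x=3 → posterior Dirichlet(9/2, 7/4, 7/2, 14/3, 13/4)
obs 8: x=4 → posterior Dirichlet(9/2, 7/4, 7/2, 14/3, 17/4)
obs 9: x=4 → posterior Dirichlet(9/2, 7/4, 7/2, 14/3, 21/4)
obs 10: x=4 → posterior Dirichlet(9/2, 7/4, 7/2, 14/3, 25/4)
obs 11: x=1 → posterior Dirichlet(9/2, 11/4, 7/2, 14/3, 25/4)
obs 12: x=3 → posterior Dirichlet(9/2, 11/4, 7/2, 17/3, 25/4)
obs 13: x=1 → posterior Dirichlet(9/2, 15/4, 7/2, 17/3, 25/4)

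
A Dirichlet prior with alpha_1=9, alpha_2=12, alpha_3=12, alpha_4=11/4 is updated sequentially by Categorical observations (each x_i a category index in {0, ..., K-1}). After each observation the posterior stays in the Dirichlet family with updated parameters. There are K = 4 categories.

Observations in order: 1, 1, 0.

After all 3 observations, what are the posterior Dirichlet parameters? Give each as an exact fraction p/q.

alpha_1=10, alpha_2=14, alpha_3=12, alpha_4=11/4

obs 1: x=1 → posterior Dirichlet(9, 13, 12, 11/4)
obs 2: x=1 → posterior Dirichlet(9, 14, 12, 11/4)
obs 3: x=0 → posterior Dirichlet(10, 14, 12, 11/4)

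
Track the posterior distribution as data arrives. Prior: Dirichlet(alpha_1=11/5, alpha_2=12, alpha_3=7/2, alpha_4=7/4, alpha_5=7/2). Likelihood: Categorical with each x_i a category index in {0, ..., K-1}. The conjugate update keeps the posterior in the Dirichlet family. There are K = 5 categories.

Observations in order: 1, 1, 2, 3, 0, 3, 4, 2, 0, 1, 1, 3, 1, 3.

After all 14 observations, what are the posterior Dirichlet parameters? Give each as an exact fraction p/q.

alpha_1=21/5, alpha_2=17, alpha_3=11/2, alpha_4=23/4, alpha_5=9/2

obs 1: x=1 → posterior Dirichlet(11/5, 13, 7/2, 7/4, 7/2)
obs 2: x=1 → posterior Dirichlet(11/5, 14, 7/2, 7/4, 7/2)
obs 3: x=2 → posterior Dirichlet(11/5, 14, 9/2, 7/4, 7/2)
obs 4: x=3 → posterior Dirichlet(11/5, 14, 9/2, 11/4, 7/2)
obs 5: x=0 → posterior Dirichlet(16/5, 14, 9/2, 11/4, 7/2)
obs 6: x=3 → posterior Dirichlet(16/5, 14, 9/2, 15/4, 7/2)
obs 7: x=4 → posterior Dirichlet(16/5, 14, 9/2, 15/4, 9/2)
obs 8: x=2 → posterior Dirichlet(16/5, 14, 11/2, 15/4, 9/2)
obs 9: x=0 → posterior Dirichlet(21/5, 14, 11/2, 15/4, 9/2)
obs 10: x=1 → posterior Dirichlet(21/5, 15, 11/2, 15/4, 9/2)
obs 11: x=1 → posterior Dirichlet(21/5, 16, 11/2, 15/4, 9/2)
obs 12: x=3 → posterior Dirichlet(21/5, 16, 11/2, 19/4, 9/2)
obs 13: x=1 → posterior Dirichlet(21/5, 17, 11/2, 19/4, 9/2)
obs 14: x=3 → posterior Dirichlet(21/5, 17, 11/2, 23/4, 9/2)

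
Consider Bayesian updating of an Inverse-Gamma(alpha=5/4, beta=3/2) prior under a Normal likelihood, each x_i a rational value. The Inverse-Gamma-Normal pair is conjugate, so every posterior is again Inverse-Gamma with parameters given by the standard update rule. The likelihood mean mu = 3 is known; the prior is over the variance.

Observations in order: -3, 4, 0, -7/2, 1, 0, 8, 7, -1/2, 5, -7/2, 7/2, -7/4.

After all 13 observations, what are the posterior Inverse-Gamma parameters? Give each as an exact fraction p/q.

alpha=31/4, beta=3625/32

obs 1: x=-3 → posterior Inverse-Gamma(7/4, 39/2)
obs 2: x=4 → posterior Inverse-Gamma(9/4, 20)
obs 3: x=0 → posterior Inverse-Gamma(11/4, 49/2)
obs 4: x=-7/2 → posterior Inverse-Gamma(13/4, 365/8)
obs 5: x=1 → posterior Inverse-Gamma(15/4, 381/8)
obs 6: x=0 → posterior Inverse-Gamma(17/4, 417/8)
obs 7: x=8 → posterior Inverse-Gamma(19/4, 517/8)
obs 8: x=7 → posterior Inverse-Gamma(21/4, 581/8)
obs 9: x=-1/2 → posterior Inverse-Gamma(23/4, 315/4)
obs 10: x=5 → posterior Inverse-Gamma(25/4, 323/4)
obs 11: x=-7/2 → posterior Inverse-Gamma(27/4, 815/8)
obs 12: x=7/2 → posterior Inverse-Gamma(29/4, 102)
obs 13: x=-7/4 → posterior Inverse-Gamma(31/4, 3625/32)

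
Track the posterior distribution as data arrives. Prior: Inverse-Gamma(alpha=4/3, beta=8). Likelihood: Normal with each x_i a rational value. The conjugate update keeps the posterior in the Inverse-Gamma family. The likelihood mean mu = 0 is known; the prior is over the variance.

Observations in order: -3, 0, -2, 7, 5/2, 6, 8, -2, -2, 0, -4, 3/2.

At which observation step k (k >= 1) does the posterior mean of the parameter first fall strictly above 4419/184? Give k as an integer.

obs 1: x=-3 → posterior Inverse-Gamma(11/6, 25/2)
obs 2: x=0 → posterior Inverse-Gamma(7/3, 25/2)
obs 3: x=-2 → posterior Inverse-Gamma(17/6, 29/2)
obs 4: x=7 → posterior Inverse-Gamma(10/3, 39)
obs 5: x=5/2 → posterior Inverse-Gamma(23/6, 337/8)
obs 6: x=6 → posterior Inverse-Gamma(13/3, 481/8)
obs 7: x=8 → posterior Inverse-Gamma(29/6, 737/8)
obs 8: x=-2 → posterior Inverse-Gamma(16/3, 753/8)
obs 9: x=-2 → posterior Inverse-Gamma(35/6, 769/8)
obs 10: x=0 → posterior Inverse-Gamma(19/3, 769/8)
obs 11: x=-4 → posterior Inverse-Gamma(41/6, 833/8)
obs 12: x=3/2 → posterior Inverse-Gamma(22/3, 421/4)

k = 7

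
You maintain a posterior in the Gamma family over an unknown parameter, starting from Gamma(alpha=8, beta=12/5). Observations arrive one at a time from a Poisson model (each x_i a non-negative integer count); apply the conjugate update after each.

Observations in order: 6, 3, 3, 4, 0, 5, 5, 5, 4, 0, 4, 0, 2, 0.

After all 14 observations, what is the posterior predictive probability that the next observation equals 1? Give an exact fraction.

1465699201213689234680145710860685181335442409101027834173549708562317241591557193736661069987840/9461557454554455418106438294313334722691424906350889443852373553132307448729622320800458637119249

obs 1: x=6 → posterior Gamma(14, 17/5)
obs 2: x=3 → posterior Gamma(17, 22/5)
obs 3: x=3 → posterior Gamma(20, 27/5)
obs 4: x=4 → posterior Gamma(24, 32/5)
obs 5: x=0 → posterior Gamma(24, 37/5)
obs 6: x=5 → posterior Gamma(29, 42/5)
obs 7: x=5 → posterior Gamma(34, 47/5)
obs 8: x=5 → posterior Gamma(39, 52/5)
obs 9: x=4 → posterior Gamma(43, 57/5)
obs 10: x=0 → posterior Gamma(43, 62/5)
obs 11: x=4 → posterior Gamma(47, 67/5)
obs 12: x=0 → posterior Gamma(47, 72/5)
obs 13: x=2 → posterior Gamma(49, 77/5)
obs 14: x=0 → posterior Gamma(49, 82/5)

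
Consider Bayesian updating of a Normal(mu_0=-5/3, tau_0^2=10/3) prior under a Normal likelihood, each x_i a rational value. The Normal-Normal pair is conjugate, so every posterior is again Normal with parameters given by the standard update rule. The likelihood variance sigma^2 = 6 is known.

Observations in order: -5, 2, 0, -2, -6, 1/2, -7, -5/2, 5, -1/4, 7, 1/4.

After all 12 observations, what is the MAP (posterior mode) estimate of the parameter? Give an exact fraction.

-55/69

obs 1: x=-5 → posterior Normal(-20/7, 15/7)
obs 2: x=2 → posterior Normal(-30/19, 30/19)
obs 3: x=0 → posterior Normal(-5/4, 5/4)
obs 4: x=-2 → posterior Normal(-40/29, 30/29)
obs 5: x=-6 → posterior Normal(-35/17, 15/17)
obs 6: x=1/2 → posterior Normal(-45/26, 10/13)
obs 7: x=-7 → posterior Normal(-205/88, 15/22)
obs 8: x=-5/2 → posterior Normal(-115/49, 30/49)
obs 9: x=5 → posterior Normal(-5/3, 5/9)
obs 10: x=-1/4 → posterior Normal(-365/236, 30/59)
obs 11: x=7 → posterior Normal(-225/256, 15/32)
obs 12: x=1/4 → posterior Normal(-55/69, 10/23)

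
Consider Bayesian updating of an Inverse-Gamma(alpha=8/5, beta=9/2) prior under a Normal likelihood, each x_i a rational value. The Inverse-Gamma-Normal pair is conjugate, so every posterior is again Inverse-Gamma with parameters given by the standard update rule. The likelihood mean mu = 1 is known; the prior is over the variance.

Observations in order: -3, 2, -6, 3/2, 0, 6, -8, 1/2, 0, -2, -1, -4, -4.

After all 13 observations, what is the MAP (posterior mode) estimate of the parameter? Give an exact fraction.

obs 1: x=-3 → posterior Inverse-Gamma(21/10, 25/2)
obs 2: x=2 → posterior Inverse-Gamma(13/5, 13)
obs 3: x=-6 → posterior Inverse-Gamma(31/10, 75/2)
obs 4: x=3/2 → posterior Inverse-Gamma(18/5, 301/8)
obs 5: x=0 → posterior Inverse-Gamma(41/10, 305/8)
obs 6: x=6 → posterior Inverse-Gamma(23/5, 405/8)
obs 7: x=-8 → posterior Inverse-Gamma(51/10, 729/8)
obs 8: x=1/2 → posterior Inverse-Gamma(28/5, 365/4)
obs 9: x=0 → posterior Inverse-Gamma(61/10, 367/4)
obs 10: x=-2 → posterior Inverse-Gamma(33/5, 385/4)
obs 11: x=-1 → posterior Inverse-Gamma(71/10, 393/4)
obs 12: x=-4 → posterior Inverse-Gamma(38/5, 443/4)
obs 13: x=-4 → posterior Inverse-Gamma(81/10, 493/4)

2465/182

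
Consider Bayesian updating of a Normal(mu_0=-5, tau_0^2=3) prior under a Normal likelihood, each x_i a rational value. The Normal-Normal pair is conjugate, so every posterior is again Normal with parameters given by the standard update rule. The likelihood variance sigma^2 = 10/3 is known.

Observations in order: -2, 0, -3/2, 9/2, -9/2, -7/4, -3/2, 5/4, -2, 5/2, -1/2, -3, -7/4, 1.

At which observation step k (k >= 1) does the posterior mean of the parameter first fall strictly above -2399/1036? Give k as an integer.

k = 3

obs 1: x=-2 → posterior Normal(-68/19, 30/19)
obs 2: x=0 → posterior Normal(-17/7, 15/14)
obs 3: x=-3/2 → posterior Normal(-163/74, 30/37)
obs 4: x=9/2 → posterior Normal(-41/46, 15/23)
obs 5: x=-9/2 → posterior Normal(-163/110, 6/11)
obs 6: x=-7/4 → posterior Normal(-389/256, 15/32)
obs 7: x=-3/2 → posterior Normal(-443/292, 30/73)
obs 8: x=5/4 → posterior Normal(-199/164, 15/41)
obs 9: x=-2 → posterior Normal(-235/182, 30/91)
obs 10: x=5/2 → posterior Normal(-19/20, 3/10)
obs 11: x=-1/2 → posterior Normal(-199/218, 30/109)
obs 12: x=-3 → posterior Normal(-253/236, 15/59)
obs 13: x=-7/4 → posterior Normal(-569/508, 30/127)
obs 14: x=1 → posterior Normal(-533/544, 15/68)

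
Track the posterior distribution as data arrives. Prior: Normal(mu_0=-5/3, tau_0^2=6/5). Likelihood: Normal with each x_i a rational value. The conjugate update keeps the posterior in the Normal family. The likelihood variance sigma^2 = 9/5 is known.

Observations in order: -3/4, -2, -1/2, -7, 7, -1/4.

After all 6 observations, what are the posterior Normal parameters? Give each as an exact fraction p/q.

obs 1: x=-3/4 → posterior Normal(-13/10, 18/25)
obs 2: x=-2 → posterior Normal(-3/2, 18/35)
obs 3: x=-1/2 → posterior Normal(-23/18, 2/5)
obs 4: x=-7 → posterior Normal(-51/22, 18/55)
obs 5: x=7 → posterior Normal(-23/26, 18/65)
obs 6: x=-1/4 → posterior Normal(-4/5, 6/25)

mu_0=-4/5, tau_0^2=6/25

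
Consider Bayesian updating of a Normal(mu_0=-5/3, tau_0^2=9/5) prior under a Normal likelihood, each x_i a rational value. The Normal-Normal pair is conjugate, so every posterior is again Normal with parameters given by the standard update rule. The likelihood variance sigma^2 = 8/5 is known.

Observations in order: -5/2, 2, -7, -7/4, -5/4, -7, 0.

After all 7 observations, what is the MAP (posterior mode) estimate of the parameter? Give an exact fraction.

-1025/426

obs 1: x=-5/2 → posterior Normal(-215/102, 72/85)
obs 2: x=2 → posterior Normal(-107/156, 36/65)
obs 3: x=-7 → posterior Normal(-97/42, 72/175)
obs 4: x=-7/4 → posterior Normal(-1159/528, 18/55)
obs 5: x=-5/4 → posterior Normal(-647/318, 72/265)
obs 6: x=-7 → posterior Normal(-1025/372, 36/155)
obs 7: x=0 → posterior Normal(-1025/426, 72/355)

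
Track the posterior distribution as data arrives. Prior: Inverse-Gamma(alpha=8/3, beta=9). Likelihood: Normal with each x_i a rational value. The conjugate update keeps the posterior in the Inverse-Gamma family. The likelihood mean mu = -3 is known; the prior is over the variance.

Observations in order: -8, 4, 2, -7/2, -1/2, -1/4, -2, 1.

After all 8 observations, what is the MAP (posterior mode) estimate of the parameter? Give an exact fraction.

309/32

obs 1: x=-8 → posterior Inverse-Gamma(19/6, 43/2)
obs 2: x=4 → posterior Inverse-Gamma(11/3, 46)
obs 3: x=2 → posterior Inverse-Gamma(25/6, 117/2)
obs 4: x=-7/2 → posterior Inverse-Gamma(14/3, 469/8)
obs 5: x=-1/2 → posterior Inverse-Gamma(31/6, 247/4)
obs 6: x=-1/4 → posterior Inverse-Gamma(17/3, 2097/32)
obs 7: x=-2 → posterior Inverse-Gamma(37/6, 2113/32)
obs 8: x=1 → posterior Inverse-Gamma(20/3, 2369/32)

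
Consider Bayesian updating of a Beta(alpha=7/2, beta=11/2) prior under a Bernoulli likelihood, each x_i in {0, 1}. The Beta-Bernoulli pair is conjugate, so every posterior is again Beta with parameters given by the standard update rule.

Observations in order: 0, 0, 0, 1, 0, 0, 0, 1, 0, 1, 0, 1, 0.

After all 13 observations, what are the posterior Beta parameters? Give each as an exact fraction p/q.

alpha=15/2, beta=29/2

obs 1: x=0 → posterior Beta(7/2, 13/2)
obs 2: x=0 → posterior Beta(7/2, 15/2)
obs 3: x=0 → posterior Beta(7/2, 17/2)
obs 4: x=1 → posterior Beta(9/2, 17/2)
obs 5: x=0 → posterior Beta(9/2, 19/2)
obs 6: x=0 → posterior Beta(9/2, 21/2)
obs 7: x=0 → posterior Beta(9/2, 23/2)
obs 8: x=1 → posterior Beta(11/2, 23/2)
obs 9: x=0 → posterior Beta(11/2, 25/2)
obs 10: x=1 → posterior Beta(13/2, 25/2)
obs 11: x=0 → posterior Beta(13/2, 27/2)
obs 12: x=1 → posterior Beta(15/2, 27/2)
obs 13: x=0 → posterior Beta(15/2, 29/2)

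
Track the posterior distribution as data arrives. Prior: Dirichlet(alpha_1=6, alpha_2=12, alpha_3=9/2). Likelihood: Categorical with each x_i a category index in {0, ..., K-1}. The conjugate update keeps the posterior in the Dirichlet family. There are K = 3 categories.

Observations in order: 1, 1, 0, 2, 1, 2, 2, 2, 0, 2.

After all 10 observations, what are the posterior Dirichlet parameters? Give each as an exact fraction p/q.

obs 1: x=1 → posterior Dirichlet(6, 13, 9/2)
obs 2: x=1 → posterior Dirichlet(6, 14, 9/2)
obs 3: x=0 → posterior Dirichlet(7, 14, 9/2)
obs 4: x=2 → posterior Dirichlet(7, 14, 11/2)
obs 5: x=1 → posterior Dirichlet(7, 15, 11/2)
obs 6: x=2 → posterior Dirichlet(7, 15, 13/2)
obs 7: x=2 → posterior Dirichlet(7, 15, 15/2)
obs 8: x=2 → posterior Dirichlet(7, 15, 17/2)
obs 9: x=0 → posterior Dirichlet(8, 15, 17/2)
obs 10: x=2 → posterior Dirichlet(8, 15, 19/2)

alpha_1=8, alpha_2=15, alpha_3=19/2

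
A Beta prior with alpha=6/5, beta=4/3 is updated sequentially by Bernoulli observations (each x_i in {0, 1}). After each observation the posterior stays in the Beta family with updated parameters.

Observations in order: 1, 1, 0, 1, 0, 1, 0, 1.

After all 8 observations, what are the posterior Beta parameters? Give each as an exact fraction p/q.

obs 1: x=1 → posterior Beta(11/5, 4/3)
obs 2: x=1 → posterior Beta(16/5, 4/3)
obs 3: x=0 → posterior Beta(16/5, 7/3)
obs 4: x=1 → posterior Beta(21/5, 7/3)
obs 5: x=0 → posterior Beta(21/5, 10/3)
obs 6: x=1 → posterior Beta(26/5, 10/3)
obs 7: x=0 → posterior Beta(26/5, 13/3)
obs 8: x=1 → posterior Beta(31/5, 13/3)

alpha=31/5, beta=13/3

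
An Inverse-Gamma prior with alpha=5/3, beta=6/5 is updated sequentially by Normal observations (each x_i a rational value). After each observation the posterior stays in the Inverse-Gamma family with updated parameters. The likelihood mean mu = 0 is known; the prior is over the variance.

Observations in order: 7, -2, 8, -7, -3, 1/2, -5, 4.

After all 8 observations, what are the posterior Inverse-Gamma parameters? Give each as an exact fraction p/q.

alpha=17/3, beta=4373/40

obs 1: x=7 → posterior Inverse-Gamma(13/6, 257/10)
obs 2: x=-2 → posterior Inverse-Gamma(8/3, 277/10)
obs 3: x=8 → posterior Inverse-Gamma(19/6, 597/10)
obs 4: x=-7 → posterior Inverse-Gamma(11/3, 421/5)
obs 5: x=-3 → posterior Inverse-Gamma(25/6, 887/10)
obs 6: x=1/2 → posterior Inverse-Gamma(14/3, 3553/40)
obs 7: x=-5 → posterior Inverse-Gamma(31/6, 4053/40)
obs 8: x=4 → posterior Inverse-Gamma(17/3, 4373/40)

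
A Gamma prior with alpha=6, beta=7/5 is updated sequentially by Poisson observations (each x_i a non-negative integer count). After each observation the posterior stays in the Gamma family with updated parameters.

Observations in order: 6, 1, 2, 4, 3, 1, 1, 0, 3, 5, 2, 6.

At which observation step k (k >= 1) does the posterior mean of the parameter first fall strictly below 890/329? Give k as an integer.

k = 8

obs 1: x=6 → posterior Gamma(12, 12/5)
obs 2: x=1 → posterior Gamma(13, 17/5)
obs 3: x=2 → posterior Gamma(15, 22/5)
obs 4: x=4 → posterior Gamma(19, 27/5)
obs 5: x=3 → posterior Gamma(22, 32/5)
obs 6: x=1 → posterior Gamma(23, 37/5)
obs 7: x=1 → posterior Gamma(24, 42/5)
obs 8: x=0 → posterior Gamma(24, 47/5)
obs 9: x=3 → posterior Gamma(27, 52/5)
obs 10: x=5 → posterior Gamma(32, 57/5)
obs 11: x=2 → posterior Gamma(34, 62/5)
obs 12: x=6 → posterior Gamma(40, 67/5)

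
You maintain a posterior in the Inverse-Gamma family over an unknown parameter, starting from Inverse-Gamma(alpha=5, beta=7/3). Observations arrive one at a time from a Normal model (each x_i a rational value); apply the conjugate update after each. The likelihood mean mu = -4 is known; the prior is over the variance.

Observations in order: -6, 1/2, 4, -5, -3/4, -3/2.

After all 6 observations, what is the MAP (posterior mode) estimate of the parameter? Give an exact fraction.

obs 1: x=-6 → posterior Inverse-Gamma(11/2, 13/3)
obs 2: x=1/2 → posterior Inverse-Gamma(6, 347/24)
obs 3: x=4 → posterior Inverse-Gamma(13/2, 1115/24)
obs 4: x=-5 → posterior Inverse-Gamma(7, 1127/24)
obs 5: x=-3/4 → posterior Inverse-Gamma(15/2, 5015/96)
obs 6: x=-3/2 → posterior Inverse-Gamma(8, 5315/96)

5315/864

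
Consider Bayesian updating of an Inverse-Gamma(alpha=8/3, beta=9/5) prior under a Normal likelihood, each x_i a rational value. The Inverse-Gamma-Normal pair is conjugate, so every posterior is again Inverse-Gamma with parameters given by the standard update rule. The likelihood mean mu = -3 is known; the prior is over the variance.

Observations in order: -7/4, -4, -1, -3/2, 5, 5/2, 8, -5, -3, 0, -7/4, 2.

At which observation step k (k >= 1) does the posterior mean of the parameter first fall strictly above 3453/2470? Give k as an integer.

obs 1: x=-7/4 → posterior Inverse-Gamma(19/6, 413/160)
obs 2: x=-4 → posterior Inverse-Gamma(11/3, 493/160)
obs 3: x=-1 → posterior Inverse-Gamma(25/6, 813/160)
obs 4: x=-3/2 → posterior Inverse-Gamma(14/3, 993/160)
obs 5: x=5 → posterior Inverse-Gamma(31/6, 6113/160)
obs 6: x=5/2 → posterior Inverse-Gamma(17/3, 8533/160)
obs 7: x=8 → posterior Inverse-Gamma(37/6, 18213/160)
obs 8: x=-5 → posterior Inverse-Gamma(20/3, 18533/160)
obs 9: x=-3 → posterior Inverse-Gamma(43/6, 18533/160)
obs 10: x=0 → posterior Inverse-Gamma(23/3, 19253/160)
obs 11: x=-7/4 → posterior Inverse-Gamma(49/6, 9689/80)
obs 12: x=2 → posterior Inverse-Gamma(26/3, 10689/80)

k = 3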